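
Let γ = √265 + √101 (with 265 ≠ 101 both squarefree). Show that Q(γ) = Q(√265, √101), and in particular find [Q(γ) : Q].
[Q(γ) : Q] = 4 (equivalently, Q(γ) = Q(√265, √101))

Obviously Q(γ) ⊆ Q(√265, √101), and [Q(√265, √101):Q] = 4 (since 265, 101 are distinct squarefree integers > 1 with 26765 not a perfect square). To show equality we compute the minimal polynomial of γ. From γ = √265 + √101: γ^2 = 265 + 2√(26765) + 101 = 366 + 2√(26765), so γ^2 - 366 = 2√(26765); squaring, (γ^2 - 366)^2 = 4·26765, i.e. γ^4 - 732γ^2 + 133956 - 107060 = 0, i.e. γ^4 - 732γ^2 + 26896 = 0. So γ is a root of x^4 - 732x^2 + 26896. This polynomial is irreducible over Q: it has no rational root (each ±√265 ± √101 is irrational), and any factorization into two quadratics over Q would force √(26765) ∈ Q (pairing opposite roots) or √265, √101 ∈ Q (other pairings), all impossible. Hence [Q(γ):Q] = 4 = [Q(√265, √101):Q], so Q(γ) = Q(√265, √101).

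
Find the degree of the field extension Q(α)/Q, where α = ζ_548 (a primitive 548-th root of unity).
[Q(α):Q] = 272

The minimal polynomial of ζ_548 over Q is the 548-th cyclotomic polynomial Φ_548(x), which is irreducible over Q and has degree φ(548) = 272. Hence [Q(α):Q] = φ(548) = 272.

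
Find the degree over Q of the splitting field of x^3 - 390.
[K : Q] = 6

The roots of x^3 - 390 are ∛390, ω∛390, ω^2∛390 where ω = e^(2πi/3) is a primitive cube root of unity, so K = Q(∛390, ω). Now [Q(∛390):Q] = 3 (since 390 is not a perfect cube, x^3 - 390 is irreducible) and [Q(ω):Q] = 2. Both 2 and 3 divide [K:Q], and [K:Q] ≤ 3·2 = 6, so [K:Q] = 6. (Equivalently: Q(∛390) ⊂ R but ω ∉ R, so [K : Q(∛390)] = 2.)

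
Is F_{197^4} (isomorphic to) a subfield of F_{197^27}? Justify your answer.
No: F_{197^4} is not a subfield of F_{197^27}

F_{p^m} embeds in F_{p^n} iff m | n. Here 4 ∤ 27 (since 27 = 6·4 + 3 with remainder 3 ≠ 0), so F_{197^4} is not a subfield of F_{197^27}. Equivalently: if it were, the tower law would give 4 = [F_{197^4}:F_197] dividing [F_{197^27}:F_197] = 27, contradiction.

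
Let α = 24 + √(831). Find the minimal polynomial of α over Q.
m_α(x) = x^2 - 48x - 255

From α - 24 = √(831), squaring gives (α - 24)^2 = 831, i.e. α^2 - 48α + 576 = 831, so α^2 - 48α - 255 = 0. The discriminant of x^2 - 48x - 255 is (-48)^2 - 4·(-255) = 2304 + 1020 = 3324, and 4·(831) is not a perfect square in Q since 831 is squarefree and ≠ 1. Hence x^2 - 48x - 255 is irreducible over Q and is the minimal polynomial of α.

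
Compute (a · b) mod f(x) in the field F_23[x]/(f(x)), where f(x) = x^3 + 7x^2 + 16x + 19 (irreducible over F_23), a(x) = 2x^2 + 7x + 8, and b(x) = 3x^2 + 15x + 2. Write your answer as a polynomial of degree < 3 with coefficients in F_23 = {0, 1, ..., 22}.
a · b ≡ 20x^2 + 14x + 6 (mod f(x))

Multiply in F_23[x]: a(x)·b(x) = (2x^2 + 7x + 8)·(3x^2 + 15x + 2) = 6x^4 + 5x^3 + 18x^2 + 19x + 16. This has degree ≥ 3, so divide by f(x) over F_23: 6x^4 + 5x^3 + 18x^2 + 19x + 16 = (6x + 9)·(x^3 + 7x^2 + 16x + 19) + (20x^2 + 14x + 6). Hence a·b ≡ 20x^2 + 14x + 6 (mod f). (F_23[x]/(f) is a field with 23^3 = 12167 elements since f is irreducible of degree 3.)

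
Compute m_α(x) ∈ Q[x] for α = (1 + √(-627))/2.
m_α(x) = x^2 - x + 157

From 2α - 1 = √(-627), squaring gives (2α - 1)^2 = -627, i.e. 4α^2 - 4α + 1 = -627, so α^2 - α + (1 + 627)/4 = 0. Since -627 ≡ 1 (mod 4), (1 + 627)/4 = 157 ∈ Z. The polynomial x^2 - x + 157 has discriminant 1 - 4·(157) = -627, which is not a perfect square in Q (d = -627 is squarefree and ≠ 1), so x^2 - x + 157 is irreducible over Q. It is the minimal polynomial of α.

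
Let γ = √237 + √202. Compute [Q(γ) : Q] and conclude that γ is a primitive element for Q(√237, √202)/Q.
[Q(γ) : Q] = 4 (equivalently, Q(γ) = Q(√237, √202))

Obviously Q(γ) ⊆ Q(√237, √202), and [Q(√237, √202):Q] = 4 (since 237, 202 are distinct squarefree integers > 1 with 47874 not a perfect square). To show equality we compute the minimal polynomial of γ. From γ = √237 + √202: γ^2 = 237 + 2√(47874) + 202 = 439 + 2√(47874), so γ^2 - 439 = 2√(47874); squaring, (γ^2 - 439)^2 = 4·47874, i.e. γ^4 - 878γ^2 + 192721 - 191496 = 0, i.e. γ^4 - 878γ^2 + 1225 = 0. So γ is a root of x^4 - 878x^2 + 1225. This polynomial is irreducible over Q: it has no rational root (each ±√237 ± √202 is irrational), and any factorization into two quadratics over Q would force √(47874) ∈ Q (pairing opposite roots) or √237, √202 ∈ Q (other pairings), all impossible. Hence [Q(γ):Q] = 4 = [Q(√237, √202):Q], so Q(γ) = Q(√237, √202).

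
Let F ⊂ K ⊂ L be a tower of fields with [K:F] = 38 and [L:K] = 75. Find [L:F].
[L:F] = 2850

The tower law says that for any tower of field extensions F ⊂ K ⊂ L with finite degrees, [L:F] = [L:K] · [K:F]. Here this gives [L:F] = 75 · 38 = 2850.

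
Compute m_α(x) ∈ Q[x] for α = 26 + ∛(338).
m_α(x) = x^3 - 78x^2 + 2028x - 17914

Set β = α - 26 = ∛(338), so β^3 = 338. Then (α - 26)^3 - 338 = 0, i.e. α is a root of g(x) = (x - 26)^3 - 338 = x^3 - 78x^2 + 2028x - 17914. Since g(x) = h(x - 26) where h(x) = x^3 - 338, and h is irreducible over Q (because 338 is not a perfect cube, so h has no rational root, and a monic cubic with no rational root is irreducible), g is also irreducible (irreducibility is preserved under the substitution x → x - 26). Hence m_α(x) = x^3 - 78x^2 + 2028x - 17914.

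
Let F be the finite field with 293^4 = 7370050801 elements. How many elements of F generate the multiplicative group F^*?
There are φ(7370050800) = 1548288000 primitive elements

F_q^* is cyclic of order q - 1 = 7370050800. A cyclic group of order m has exactly φ(m) generators. Here m = 7370050800 = 2^4 · 3 · 5^2 · 7^2 · 17 · 73 · 101, so the number of primitive elements is φ(7370050800) = 1548288000.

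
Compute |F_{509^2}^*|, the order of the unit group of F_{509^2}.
|F_{509^2}^*| = 259080

F_{509^2} has 509^2 = 259081 elements; its multiplicative group consists of all nonzero elements, so |F_{509^2}^*| = 259081 - 1 = 259080. (It is cyclic since any finite subgroup of the multiplicative group of a field is cyclic.)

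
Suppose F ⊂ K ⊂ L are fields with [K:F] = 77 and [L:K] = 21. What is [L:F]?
[L:F] = 1617

The tower law says that for any tower of field extensions F ⊂ K ⊂ L with finite degrees, [L:F] = [L:K] · [K:F]. Here this gives [L:F] = 21 · 77 = 1617.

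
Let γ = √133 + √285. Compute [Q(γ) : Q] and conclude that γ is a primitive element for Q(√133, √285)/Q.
[Q(γ) : Q] = 4 (equivalently, Q(γ) = Q(√133, √285))

Obviously Q(γ) ⊆ Q(√133, √285), and [Q(√133, √285):Q] = 4 (since 133, 285 are distinct squarefree integers > 1 with 37905 not a perfect square). To show equality we compute the minimal polynomial of γ. From γ = √133 + √285: γ^2 = 133 + 2√(37905) + 285 = 418 + 2√(37905), so γ^2 - 418 = 2√(37905); squaring, (γ^2 - 418)^2 = 4·37905, i.e. γ^4 - 836γ^2 + 174724 - 151620 = 0, i.e. γ^4 - 836γ^2 + 23104 = 0. So γ is a root of x^4 - 836x^2 + 23104. This polynomial is irreducible over Q: it has no rational root (each ±√133 ± √285 is irrational), and any factorization into two quadratics over Q would force √(37905) ∈ Q (pairing opposite roots) or √133, √285 ∈ Q (other pairings), all impossible. Hence [Q(γ):Q] = 4 = [Q(√133, √285):Q], so Q(γ) = Q(√133, √285).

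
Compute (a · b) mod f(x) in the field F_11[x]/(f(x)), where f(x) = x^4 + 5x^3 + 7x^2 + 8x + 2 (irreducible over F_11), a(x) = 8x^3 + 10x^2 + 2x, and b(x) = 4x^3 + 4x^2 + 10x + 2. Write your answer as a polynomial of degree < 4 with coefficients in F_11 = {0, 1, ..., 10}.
a · b ≡ 7x^3 + 10x^2 + 2x + 5 (mod f(x))

Multiply in F_11[x]: a(x)·b(x) = (8x^3 + 10x^2 + 2x)·(4x^3 + 4x^2 + 10x + 2) = 10x^6 + 6x^5 + 7x^4 + 3x^3 + 7x^2 + 4x. This has degree ≥ 4, so divide by f(x) over F_11: 10x^6 + 6x^5 + 7x^4 + 3x^3 + 7x^2 + 4x = (10x^2 + 3)·(x^4 + 5x^3 + 7x^2 + 8x + 2) + (7x^3 + 10x^2 + 2x + 5). Hence a·b ≡ 7x^3 + 10x^2 + 2x + 5 (mod f). (F_11[x]/(f) is a field with 11^4 = 14641 elements since f is irreducible of degree 4.)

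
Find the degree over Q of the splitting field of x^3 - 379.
[K : Q] = 6

The roots of x^3 - 379 are ∛379, ω∛379, ω^2∛379 where ω = e^(2πi/3) is a primitive cube root of unity, so K = Q(∛379, ω). Now [Q(∛379):Q] = 3 (since 379 is not a perfect cube, x^3 - 379 is irreducible) and [Q(ω):Q] = 2. Both 2 and 3 divide [K:Q], and [K:Q] ≤ 3·2 = 6, so [K:Q] = 6. (Equivalently: Q(∛379) ⊂ R but ω ∉ R, so [K : Q(∛379)] = 2.)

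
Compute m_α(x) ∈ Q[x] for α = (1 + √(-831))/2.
m_α(x) = x^2 - x + 208

From 2α - 1 = √(-831), squaring gives (2α - 1)^2 = -831, i.e. 4α^2 - 4α + 1 = -831, so α^2 - α + (1 + 831)/4 = 0. Since -831 ≡ 1 (mod 4), (1 + 831)/4 = 208 ∈ Z. The polynomial x^2 - x + 208 has discriminant 1 - 4·(208) = -831, which is not a perfect square in Q (d = -831 is squarefree and ≠ 1), so x^2 - x + 208 is irreducible over Q. It is the minimal polynomial of α.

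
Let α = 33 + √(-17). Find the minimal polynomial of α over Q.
m_α(x) = x^2 - 66x + 1106

From α - 33 = √(-17), squaring gives (α - 33)^2 = -17, i.e. α^2 - 66α + 1089 = -17, so α^2 - 66α + 1106 = 0. The discriminant of x^2 - 66x + 1106 is (-66)^2 - 4·(1106) = 4356 - 4424 = -68, and 4·(-17) is not a perfect square in Q since -17 is squarefree and ≠ 1. Hence x^2 - 66x + 1106 is irreducible over Q and is the minimal polynomial of α.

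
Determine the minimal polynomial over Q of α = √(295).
m_α(x) = x^2 - 295

α satisfies α^2 - 295 = 0, so x^2 - 295 annihilates α. Since d = 295 is squarefree and ≠ 1, it is not a perfect square in Q, so x^2 - 295 has no rational root and is therefore irreducible over Q (a degree-2 polynomial over a field is irreducible iff it has no root). Hence m_α(x) = x^2 - 295.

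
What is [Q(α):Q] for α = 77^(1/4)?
[Q(α):Q] = 4

α is a root of x^4 - 77. By Eisenstein's criterion at the prime p = 7 (which divides the constant term 77 but p^2 = 49 does not, since 77 is squarefree), x^4 - 77 is irreducible over Q. Hence [Q(α):Q] = 4.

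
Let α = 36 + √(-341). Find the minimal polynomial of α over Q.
m_α(x) = x^2 - 72x + 1637

From α - 36 = √(-341), squaring gives (α - 36)^2 = -341, i.e. α^2 - 72α + 1296 = -341, so α^2 - 72α + 1637 = 0. The discriminant of x^2 - 72x + 1637 is (-72)^2 - 4·(1637) = 5184 - 6548 = -1364, and 4·(-341) is not a perfect square in Q since -341 is squarefree and ≠ 1. Hence x^2 - 72x + 1637 is irreducible over Q and is the minimal polynomial of α.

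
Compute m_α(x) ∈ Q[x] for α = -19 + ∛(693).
m_α(x) = x^3 + 57x^2 + 1083x + 6166

Set β = α + 19 = ∛(693), so β^3 = 693. Then (α + 19)^3 - 693 = 0, i.e. α is a root of g(x) = (x + 19)^3 - 693 = x^3 + 57x^2 + 1083x + 6166. Since g(x) = h(x + 19) where h(x) = x^3 - 693, and h is irreducible over Q (because 693 is not a perfect cube, so h has no rational root, and a monic cubic with no rational root is irreducible), g is also irreducible (irreducibility is preserved under the substitution x → x + 19). Hence m_α(x) = x^3 + 57x^2 + 1083x + 6166.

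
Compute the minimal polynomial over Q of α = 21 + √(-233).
m_α(x) = x^2 - 42x + 674

From α - 21 = √(-233), squaring gives (α - 21)^2 = -233, i.e. α^2 - 42α + 441 = -233, so α^2 - 42α + 674 = 0. The discriminant of x^2 - 42x + 674 is (-42)^2 - 4·(674) = 1764 - 2696 = -932, and 4·(-233) is not a perfect square in Q since -233 is squarefree and ≠ 1. Hence x^2 - 42x + 674 is irreducible over Q and is the minimal polynomial of α.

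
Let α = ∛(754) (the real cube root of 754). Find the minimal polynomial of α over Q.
m_α(x) = x^3 - 754

α satisfies α^3 = 754, so x^3 - 754 annihilates α. By the rational root test, a rational root p/q (in lowest terms) of x^3 - 754 would satisfy p^3 = 754 q^3, forcing q = 1 and p^3 = 754; but 754 is not a perfect cube, contradiction. A monic cubic over Q with no rational root is irreducible (any nontrivial factorization would include a linear factor). Hence x^3 - 754 is the minimal polynomial of α, and in particular [Q(α):Q] = 3.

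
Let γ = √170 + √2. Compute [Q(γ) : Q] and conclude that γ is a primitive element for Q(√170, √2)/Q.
[Q(γ) : Q] = 4 (equivalently, Q(γ) = Q(√170, √2))

Obviously Q(γ) ⊆ Q(√170, √2), and [Q(√170, √2):Q] = 4 (since 170, 2 are distinct squarefree integers > 1 with 340 not a perfect square). To show equality we compute the minimal polynomial of γ. From γ = √170 + √2: γ^2 = 170 + 2√(340) + 2 = 172 + 2√(340), so γ^2 - 172 = 2√(340); squaring, (γ^2 - 172)^2 = 4·340, i.e. γ^4 - 344γ^2 + 29584 - 1360 = 0, i.e. γ^4 - 344γ^2 + 28224 = 0. So γ is a root of x^4 - 344x^2 + 28224. This polynomial is irreducible over Q: it has no rational root (each ±√170 ± √2 is irrational), and any factorization into two quadratics over Q would force √(340) ∈ Q (pairing opposite roots) or √170, √2 ∈ Q (other pairings), all impossible. Hence [Q(γ):Q] = 4 = [Q(√170, √2):Q], so Q(γ) = Q(√170, √2).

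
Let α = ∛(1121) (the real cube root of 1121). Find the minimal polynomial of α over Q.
m_α(x) = x^3 - 1121

α satisfies α^3 = 1121, so x^3 - 1121 annihilates α. By the rational root test, a rational root p/q (in lowest terms) of x^3 - 1121 would satisfy p^3 = 1121 q^3, forcing q = 1 and p^3 = 1121; but 1121 is not a perfect cube, contradiction. A monic cubic over Q with no rational root is irreducible (any nontrivial factorization would include a linear factor). Hence x^3 - 1121 is the minimal polynomial of α, and in particular [Q(α):Q] = 3.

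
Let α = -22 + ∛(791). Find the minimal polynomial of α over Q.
m_α(x) = x^3 + 66x^2 + 1452x + 9857

Set β = α + 22 = ∛(791), so β^3 = 791. Then (α + 22)^3 - 791 = 0, i.e. α is a root of g(x) = (x + 22)^3 - 791 = x^3 + 66x^2 + 1452x + 9857. Since g(x) = h(x + 22) where h(x) = x^3 - 791, and h is irreducible over Q (because 791 is not a perfect cube, so h has no rational root, and a monic cubic with no rational root is irreducible), g is also irreducible (irreducibility is preserved under the substitution x → x + 22). Hence m_α(x) = x^3 + 66x^2 + 1452x + 9857.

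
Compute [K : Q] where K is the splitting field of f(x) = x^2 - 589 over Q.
[K : Q] = 2

f(x) = x^2 - 589 factors as (x - √589)(x + √589). The splitting field is K = Q(√589). Since 589 is squarefree and > 1, it is not a perfect square, so x^2 - 589 is irreducible over Q and [Q(√589) : Q] = 2. Hence [K : Q] = 2.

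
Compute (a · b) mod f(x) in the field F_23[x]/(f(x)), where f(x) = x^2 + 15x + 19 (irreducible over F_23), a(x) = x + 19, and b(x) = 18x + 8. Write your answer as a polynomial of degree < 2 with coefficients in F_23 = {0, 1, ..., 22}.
a · b ≡ 11x + 17 (mod f(x))

Multiply in F_23[x]: a(x)·b(x) = (x + 19)·(18x + 8) = 18x^2 + 5x + 14. This has degree ≥ 2, so divide by f(x) over F_23: 18x^2 + 5x + 14 = (18)·(x^2 + 15x + 19) + (11x + 17). Hence a·b ≡ 11x + 17 (mod f). (F_23[x]/(f) is a field with 23^2 = 529 elements since f is irreducible of degree 2.)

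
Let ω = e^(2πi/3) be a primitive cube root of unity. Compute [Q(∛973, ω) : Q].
[Q(∛973, ω) : Q] = 6

[Q(∛973):Q] = 3 (min poly x^3 - 973, irreducible since 973 is not a perfect cube). [Q(ω):Q] = 2 (min poly x^2 + x + 1). Since Q(∛973) ⊂ R and ω ∉ R, we have ω ∉ Q(∛973), so x^2 + x + 1 remains irreducible over Q(∛973) and [Q(∛973, ω) : Q(∛973)] = 2. By the tower law, [Q(∛973, ω) : Q] = 3 · 2 = 6. (In fact Q(∛973, ω) is the splitting field of x^3 - 973 over Q.)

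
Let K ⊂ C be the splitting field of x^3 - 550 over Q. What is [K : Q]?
[K : Q] = 6

The roots of x^3 - 550 are ∛550, ω∛550, ω^2∛550 where ω = e^(2πi/3) is a primitive cube root of unity, so K = Q(∛550, ω). Now [Q(∛550):Q] = 3 (since 550 is not a perfect cube, x^3 - 550 is irreducible) and [Q(ω):Q] = 2. Both 2 and 3 divide [K:Q], and [K:Q] ≤ 3·2 = 6, so [K:Q] = 6. (Equivalently: Q(∛550) ⊂ R but ω ∉ R, so [K : Q(∛550)] = 2.)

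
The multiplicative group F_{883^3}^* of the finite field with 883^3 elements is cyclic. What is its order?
|F_{883^3}^*| = 688465386

F_{883^3} has 883^3 = 688465387 elements; its multiplicative group consists of all nonzero elements, so |F_{883^3}^*| = 688465387 - 1 = 688465386. (It is cyclic since any finite subgroup of the multiplicative group of a field is cyclic.)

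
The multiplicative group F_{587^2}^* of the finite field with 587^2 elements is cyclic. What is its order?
|F_{587^2}^*| = 344568

F_{587^2} has 587^2 = 344569 elements; its multiplicative group consists of all nonzero elements, so |F_{587^2}^*| = 344569 - 1 = 344568. (It is cyclic since any finite subgroup of the multiplicative group of a field is cyclic.)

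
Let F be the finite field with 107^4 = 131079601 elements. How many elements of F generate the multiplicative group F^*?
There are φ(131079600) = 34145280 primitive elements

F_q^* is cyclic of order q - 1 = 131079600. A cyclic group of order m has exactly φ(m) generators. Here m = 131079600 = 2^4 · 3^3 · 5^2 · 53 · 229, so the number of primitive elements is φ(131079600) = 34145280.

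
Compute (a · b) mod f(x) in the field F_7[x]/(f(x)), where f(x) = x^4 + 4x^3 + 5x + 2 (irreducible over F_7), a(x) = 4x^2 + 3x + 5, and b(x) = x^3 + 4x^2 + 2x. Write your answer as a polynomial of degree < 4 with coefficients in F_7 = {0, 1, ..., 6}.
a · b ≡ 6x^3 + 6x^2 + x + 1 (mod f(x))

Multiply in F_7[x]: a(x)·b(x) = (4x^2 + 3x + 5)·(x^3 + 4x^2 + 2x) = 4x^5 + 5x^4 + 4x^3 + 5x^2 + 3x. This has degree ≥ 4, so divide by f(x) over F_7: 4x^5 + 5x^4 + 4x^3 + 5x^2 + 3x = (4x + 3)·(x^4 + 4x^3 + 5x + 2) + (6x^3 + 6x^2 + x + 1). Hence a·b ≡ 6x^3 + 6x^2 + x + 1 (mod f). (F_7[x]/(f) is a field with 7^4 = 2401 elements since f is irreducible of degree 4.)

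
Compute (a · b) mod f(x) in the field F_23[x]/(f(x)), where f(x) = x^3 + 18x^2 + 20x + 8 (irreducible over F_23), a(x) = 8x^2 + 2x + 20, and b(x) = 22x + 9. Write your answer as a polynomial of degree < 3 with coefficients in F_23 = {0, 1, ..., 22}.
a · b ≡ 7x^2 + 20x + 14 (mod f(x))

Multiply in F_23[x]: a(x)·b(x) = (8x^2 + 2x + 20)·(22x + 9) = 15x^3 + x^2 + 21x + 19. This has degree ≥ 3, so divide by f(x) over F_23: 15x^3 + x^2 + 21x + 19 = (15)·(x^3 + 18x^2 + 20x + 8) + (7x^2 + 20x + 14). Hence a·b ≡ 7x^2 + 20x + 14 (mod f). (F_23[x]/(f) is a field with 23^3 = 12167 elements since f is irreducible of degree 3.)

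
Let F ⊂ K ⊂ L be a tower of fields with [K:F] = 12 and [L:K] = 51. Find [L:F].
[L:F] = 612

The tower law says that for any tower of field extensions F ⊂ K ⊂ L with finite degrees, [L:F] = [L:K] · [K:F]. Here this gives [L:F] = 51 · 12 = 612.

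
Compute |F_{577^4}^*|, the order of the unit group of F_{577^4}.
|F_{577^4}^*| = 110841719040

F_{577^4} has 577^4 = 110841719041 elements; its multiplicative group consists of all nonzero elements, so |F_{577^4}^*| = 110841719041 - 1 = 110841719040. (It is cyclic since any finite subgroup of the multiplicative group of a field is cyclic.)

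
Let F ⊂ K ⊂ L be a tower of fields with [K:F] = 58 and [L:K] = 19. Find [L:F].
[L:F] = 1102

The tower law says that for any tower of field extensions F ⊂ K ⊂ L with finite degrees, [L:F] = [L:K] · [K:F]. Here this gives [L:F] = 19 · 58 = 1102.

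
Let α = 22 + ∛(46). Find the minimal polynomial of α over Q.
m_α(x) = x^3 - 66x^2 + 1452x - 10694

Set β = α - 22 = ∛(46), so β^3 = 46. Then (α - 22)^3 - 46 = 0, i.e. α is a root of g(x) = (x - 22)^3 - 46 = x^3 - 66x^2 + 1452x - 10694. Since g(x) = h(x - 22) where h(x) = x^3 - 46, and h is irreducible over Q (because 46 is not a perfect cube, so h has no rational root, and a monic cubic with no rational root is irreducible), g is also irreducible (irreducibility is preserved under the substitution x → x - 22). Hence m_α(x) = x^3 - 66x^2 + 1452x - 10694.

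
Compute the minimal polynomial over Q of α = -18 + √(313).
m_α(x) = x^2 + 36x + 11

From α + 18 = √(313), squaring gives (α + 18)^2 = 313, i.e. α^2 + 36α + 324 = 313, so α^2 + 36α + 11 = 0. The discriminant of x^2 + 36x + 11 is (36)^2 - 4·(11) = 1296 - 44 = 1252, and 4·(313) is not a perfect square in Q since 313 is squarefree and ≠ 1. Hence x^2 + 36x + 11 is irreducible over Q and is the minimal polynomial of α.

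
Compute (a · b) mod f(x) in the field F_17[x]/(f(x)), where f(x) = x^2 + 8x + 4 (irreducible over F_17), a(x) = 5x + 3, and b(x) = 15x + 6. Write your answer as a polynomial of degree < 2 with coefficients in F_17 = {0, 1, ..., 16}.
a · b ≡ 2x + 7 (mod f(x))

Multiply in F_17[x]: a(x)·b(x) = (5x + 3)·(15x + 6) = 7x^2 + 7x + 1. This has degree ≥ 2, so divide by f(x) over F_17: 7x^2 + 7x + 1 = (7)·(x^2 + 8x + 4) + (2x + 7). Hence a·b ≡ 2x + 7 (mod f). (F_17[x]/(f) is a field with 17^2 = 289 elements since f is irreducible of degree 2.)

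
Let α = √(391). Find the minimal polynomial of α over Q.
m_α(x) = x^2 - 391

α satisfies α^2 - 391 = 0, so x^2 - 391 annihilates α. Since d = 391 is squarefree and ≠ 1, it is not a perfect square in Q, so x^2 - 391 has no rational root and is therefore irreducible over Q (a degree-2 polynomial over a field is irreducible iff it has no root). Hence m_α(x) = x^2 - 391.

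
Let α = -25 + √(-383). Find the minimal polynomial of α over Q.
m_α(x) = x^2 + 50x + 1008

From α + 25 = √(-383), squaring gives (α + 25)^2 = -383, i.e. α^2 + 50α + 625 = -383, so α^2 + 50α + 1008 = 0. The discriminant of x^2 + 50x + 1008 is (50)^2 - 4·(1008) = 2500 - 4032 = -1532, and 4·(-383) is not a perfect square in Q since -383 is squarefree and ≠ 1. Hence x^2 + 50x + 1008 is irreducible over Q and is the minimal polynomial of α.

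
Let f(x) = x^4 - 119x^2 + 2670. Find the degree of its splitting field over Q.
[K : Q] = 4

Solving the quadratic in x^2: x^2 = (119 ± √(119^2 - 4·2670))/2 = (119 ± √3481)/2 = (119 ± 59)/2, giving x^2 = 30 or x^2 = 89. So f(x) = (x^2 - 30)(x^2 - 89) and the roots of f are ±√30, ±√89. Hence the splitting field is K = Q(√30, √89). Since 30 and 89 are distinct squarefree integers > 1, their product 2670 is not a perfect square, so √89 ∉ Q(√30). By the tower law [K:Q] = [Q(√30,√89):Q(√30)] · [Q(√30):Q] = 2 · 2 = 4.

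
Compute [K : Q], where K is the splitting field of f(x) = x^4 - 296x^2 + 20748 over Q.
[K : Q] = 4

Solving the quadratic in x^2: x^2 = (296 ± √(296^2 - 4·20748))/2 = (296 ± √4624)/2 = (296 ± 68)/2, giving x^2 = 182 or x^2 = 114. So f(x) = (x^2 - 182)(x^2 - 114) and the roots of f are ±√182, ±√114. Hence the splitting field is K = Q(√182, √114). Since 182 and 114 are distinct squarefree integers > 1, their product 20748 is not a perfect square, so √114 ∉ Q(√182). By the tower law [K:Q] = [Q(√182,√114):Q(√182)] · [Q(√182):Q] = 2 · 2 = 4.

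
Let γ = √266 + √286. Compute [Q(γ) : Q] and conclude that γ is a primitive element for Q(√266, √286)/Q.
[Q(γ) : Q] = 4 (equivalently, Q(γ) = Q(√266, √286))

Obviously Q(γ) ⊆ Q(√266, √286), and [Q(√266, √286):Q] = 4 (since 266, 286 are distinct squarefree integers > 1 with 76076 not a perfect square). To show equality we compute the minimal polynomial of γ. From γ = √266 + √286: γ^2 = 266 + 2√(76076) + 286 = 552 + 2√(76076), so γ^2 - 552 = 2√(76076); squaring, (γ^2 - 552)^2 = 4·76076, i.e. γ^4 - 1104γ^2 + 304704 - 304304 = 0, i.e. γ^4 - 1104γ^2 + 400 = 0. So γ is a root of x^4 - 1104x^2 + 400. This polynomial is irreducible over Q: it has no rational root (each ±√266 ± √286 is irrational), and any factorization into two quadratics over Q would force √(76076) ∈ Q (pairing opposite roots) or √266, √286 ∈ Q (other pairings), all impossible. Hence [Q(γ):Q] = 4 = [Q(√266, √286):Q], so Q(γ) = Q(√266, √286).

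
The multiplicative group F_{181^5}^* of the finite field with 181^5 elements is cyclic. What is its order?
|F_{181^5}^*| = 194264244900

F_{181^5} has 181^5 = 194264244901 elements; its multiplicative group consists of all nonzero elements, so |F_{181^5}^*| = 194264244901 - 1 = 194264244900. (It is cyclic since any finite subgroup of the multiplicative group of a field is cyclic.)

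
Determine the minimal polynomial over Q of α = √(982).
m_α(x) = x^2 - 982

α satisfies α^2 - 982 = 0, so x^2 - 982 annihilates α. Since d = 982 is squarefree and ≠ 1, it is not a perfect square in Q, so x^2 - 982 has no rational root and is therefore irreducible over Q (a degree-2 polynomial over a field is irreducible iff it has no root). Hence m_α(x) = x^2 - 982.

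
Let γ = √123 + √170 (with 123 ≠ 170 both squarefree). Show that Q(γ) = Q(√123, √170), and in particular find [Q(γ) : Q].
[Q(γ) : Q] = 4 (equivalently, Q(γ) = Q(√123, √170))

Obviously Q(γ) ⊆ Q(√123, √170), and [Q(√123, √170):Q] = 4 (since 123, 170 are distinct squarefree integers > 1 with 20910 not a perfect square). To show equality we compute the minimal polynomial of γ. From γ = √123 + √170: γ^2 = 123 + 2√(20910) + 170 = 293 + 2√(20910), so γ^2 - 293 = 2√(20910); squaring, (γ^2 - 293)^2 = 4·20910, i.e. γ^4 - 586γ^2 + 85849 - 83640 = 0, i.e. γ^4 - 586γ^2 + 2209 = 0. So γ is a root of x^4 - 586x^2 + 2209. This polynomial is irreducible over Q: it has no rational root (each ±√123 ± √170 is irrational), and any factorization into two quadratics over Q would force √(20910) ∈ Q (pairing opposite roots) or √123, √170 ∈ Q (other pairings), all impossible. Hence [Q(γ):Q] = 4 = [Q(√123, √170):Q], so Q(γ) = Q(√123, √170).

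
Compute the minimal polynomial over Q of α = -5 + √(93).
m_α(x) = x^2 + 10x - 68

From α + 5 = √(93), squaring gives (α + 5)^2 = 93, i.e. α^2 + 10α + 25 = 93, so α^2 + 10α - 68 = 0. The discriminant of x^2 + 10x - 68 is (10)^2 - 4·(-68) = 100 + 272 = 372, and 4·(93) is not a perfect square in Q since 93 is squarefree and ≠ 1. Hence x^2 + 10x - 68 is irreducible over Q and is the minimal polynomial of α.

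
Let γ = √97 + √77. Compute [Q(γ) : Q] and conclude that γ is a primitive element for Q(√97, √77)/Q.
[Q(γ) : Q] = 4 (equivalently, Q(γ) = Q(√97, √77))

Obviously Q(γ) ⊆ Q(√97, √77), and [Q(√97, √77):Q] = 4 (since 97, 77 are distinct squarefree integers > 1 with 7469 not a perfect square). To show equality we compute the minimal polynomial of γ. From γ = √97 + √77: γ^2 = 97 + 2√(7469) + 77 = 174 + 2√(7469), so γ^2 - 174 = 2√(7469); squaring, (γ^2 - 174)^2 = 4·7469, i.e. γ^4 - 348γ^2 + 30276 - 29876 = 0, i.e. γ^4 - 348γ^2 + 400 = 0. So γ is a root of x^4 - 348x^2 + 400. This polynomial is irreducible over Q: it has no rational root (each ±√97 ± √77 is irrational), and any factorization into two quadratics over Q would force √(7469) ∈ Q (pairing opposite roots) or √97, √77 ∈ Q (other pairings), all impossible. Hence [Q(γ):Q] = 4 = [Q(√97, √77):Q], so Q(γ) = Q(√97, √77).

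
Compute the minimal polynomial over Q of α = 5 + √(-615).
m_α(x) = x^2 - 10x + 640

From α - 5 = √(-615), squaring gives (α - 5)^2 = -615, i.e. α^2 - 10α + 25 = -615, so α^2 - 10α + 640 = 0. The discriminant of x^2 - 10x + 640 is (-10)^2 - 4·(640) = 100 - 2560 = -2460, and 4·(-615) is not a perfect square in Q since -615 is squarefree and ≠ 1. Hence x^2 - 10x + 640 is irreducible over Q and is the minimal polynomial of α.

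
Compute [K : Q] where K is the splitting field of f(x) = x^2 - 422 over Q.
[K : Q] = 2

f(x) = x^2 - 422 factors as (x - √422)(x + √422). The splitting field is K = Q(√422). Since 422 is squarefree and > 1, it is not a perfect square, so x^2 - 422 is irreducible over Q and [Q(√422) : Q] = 2. Hence [K : Q] = 2.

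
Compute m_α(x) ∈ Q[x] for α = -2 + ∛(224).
m_α(x) = x^3 + 6x^2 + 12x - 216

Set β = α + 2 = ∛(224), so β^3 = 224. Then (α + 2)^3 - 224 = 0, i.e. α is a root of g(x) = (x + 2)^3 - 224 = x^3 + 6x^2 + 12x - 216. Since g(x) = h(x + 2) where h(x) = x^3 - 224, and h is irreducible over Q (because 224 is not a perfect cube, so h has no rational root, and a monic cubic with no rational root is irreducible), g is also irreducible (irreducibility is preserved under the substitution x → x + 2). Hence m_α(x) = x^3 + 6x^2 + 12x - 216.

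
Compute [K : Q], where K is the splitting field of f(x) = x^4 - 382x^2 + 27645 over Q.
[K : Q] = 4

Solving the quadratic in x^2: x^2 = (382 ± √(382^2 - 4·27645))/2 = (382 ± √35344)/2 = (382 ± 188)/2, giving x^2 = 97 or x^2 = 285. So f(x) = (x^2 - 97)(x^2 - 285) and the roots of f are ±√97, ±√285. Hence the splitting field is K = Q(√97, √285). Since 97 and 285 are distinct squarefree integers > 1, their product 27645 is not a perfect square, so √285 ∉ Q(√97). By the tower law [K:Q] = [Q(√97,√285):Q(√97)] · [Q(√97):Q] = 2 · 2 = 4.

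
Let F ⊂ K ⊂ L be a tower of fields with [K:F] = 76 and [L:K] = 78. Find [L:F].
[L:F] = 5928

The tower law says that for any tower of field extensions F ⊂ K ⊂ L with finite degrees, [L:F] = [L:K] · [K:F]. Here this gives [L:F] = 78 · 76 = 5928.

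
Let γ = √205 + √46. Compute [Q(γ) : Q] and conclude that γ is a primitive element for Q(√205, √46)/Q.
[Q(γ) : Q] = 4 (equivalently, Q(γ) = Q(√205, √46))

Obviously Q(γ) ⊆ Q(√205, √46), and [Q(√205, √46):Q] = 4 (since 205, 46 are distinct squarefree integers > 1 with 9430 not a perfect square). To show equality we compute the minimal polynomial of γ. From γ = √205 + √46: γ^2 = 205 + 2√(9430) + 46 = 251 + 2√(9430), so γ^2 - 251 = 2√(9430); squaring, (γ^2 - 251)^2 = 4·9430, i.e. γ^4 - 502γ^2 + 63001 - 37720 = 0, i.e. γ^4 - 502γ^2 + 25281 = 0. So γ is a root of x^4 - 502x^2 + 25281. This polynomial is irreducible over Q: it has no rational root (each ±√205 ± √46 is irrational), and any factorization into two quadratics over Q would force √(9430) ∈ Q (pairing opposite roots) or √205, √46 ∈ Q (other pairings), all impossible. Hence [Q(γ):Q] = 4 = [Q(√205, √46):Q], so Q(γ) = Q(√205, √46).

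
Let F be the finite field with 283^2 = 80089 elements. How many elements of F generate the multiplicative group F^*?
There are φ(80088) = 25760 primitive elements

F_q^* is cyclic of order q - 1 = 80088. A cyclic group of order m has exactly φ(m) generators. Here m = 80088 = 2^3 · 3 · 47 · 71, so the number of primitive elements is φ(80088) = 25760.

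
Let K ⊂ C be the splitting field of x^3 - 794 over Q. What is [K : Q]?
[K : Q] = 6

The roots of x^3 - 794 are ∛794, ω∛794, ω^2∛794 where ω = e^(2πi/3) is a primitive cube root of unity, so K = Q(∛794, ω). Now [Q(∛794):Q] = 3 (since 794 is not a perfect cube, x^3 - 794 is irreducible) and [Q(ω):Q] = 2. Both 2 and 3 divide [K:Q], and [K:Q] ≤ 3·2 = 6, so [K:Q] = 6. (Equivalently: Q(∛794) ⊂ R but ω ∉ R, so [K : Q(∛794)] = 2.)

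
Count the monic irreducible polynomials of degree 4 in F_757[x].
There are 82096145838 monic irreducible polynomials of degree 4 over F_757

Each element of F_{757^4} that lies in no proper subfield is a root of exactly one monic irreducible of degree 4 over F_757, and each such polynomial has 4 distinct roots in F_{757^4}. By Möbius inversion the count is N_757(4) = (1/4) Σ_{d|4} μ(4/d) · 757^d = (1/4)(μ(4)·757^1 + μ(2)·757^2 + μ(1)·757^4) = 328384583352/4 = 82096145838.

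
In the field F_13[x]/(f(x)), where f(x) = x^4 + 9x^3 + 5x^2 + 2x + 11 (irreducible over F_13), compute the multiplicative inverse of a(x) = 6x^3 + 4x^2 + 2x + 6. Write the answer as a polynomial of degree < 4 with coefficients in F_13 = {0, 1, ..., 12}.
a(x)^(-1) ≡ 3x^3 + 9x^2 + 2x + 8 (mod f(x))

Since f is irreducible over F_13, F_13[x]/(f) is a field and a(x) ≠ 0 has an inverse. Apply the extended Euclidean algorithm to f(x) and a(x) in F_13[x]: f(x) = (11x + 5)·a(x) + (2x^2 + 4x + 7);  a(x) = (3x + 9)·(2x^2 + 4x + 7) + (10x + 8);  (2x^2 + 4x + 7) = (8x + 7)·(10x + 8) + (3). The last nonzero remainder is the constant 3 = gcd(f, a) in F_13. Back-substituting through the division chain expresses 3 = s(x)·a(x) + t(x)·f(x) with s(x) ≡ 9x^3 + x^2 + 6x + 11 (mod f), so (9x^3 + x^2 + 6x + 11)·a(x) ≡ 3 (mod f). Multiplying by 3^(-1) ≡ 9 in F_13 gives a(x)^(-1) ≡ 9·(9x^3 + x^2 + 6x + 11) ≡ 3x^3 + 9x^2 + 2x + 8 (mod f). Check: (6x^3 + 4x^2 + 2x + 6)·(3x^3 + 9x^2 + 2x + 8) = 5x^6 + x^5 + 2x^4 + x^3 + 12x^2 + 2x + 9 ≡ 1 (mod x^4 + 9x^3 + 5x^2 + 2x + 11).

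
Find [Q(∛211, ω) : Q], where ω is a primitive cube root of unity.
[Q(∛211, ω) : Q] = 6

[Q(∛211):Q] = 3 (min poly x^3 - 211, irreducible since 211 is not a perfect cube). [Q(ω):Q] = 2 (min poly x^2 + x + 1). Since Q(∛211) ⊂ R and ω ∉ R, we have ω ∉ Q(∛211), so x^2 + x + 1 remains irreducible over Q(∛211) and [Q(∛211, ω) : Q(∛211)] = 2. By the tower law, [Q(∛211, ω) : Q] = 3 · 2 = 6. (In fact Q(∛211, ω) is the splitting field of x^3 - 211 over Q.)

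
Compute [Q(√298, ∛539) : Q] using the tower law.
[Q(√298, ∛539) : Q] = 6

Let L = Q(√298, ∛539). Since Q(√298) ⊂ L and [Q(√298):Q] = 2, the tower law gives 2 | [L:Q]. Likewise Q(∛539) ⊂ L with [Q(∛539):Q] = 3 (because 539 is not a perfect cube), so 3 | [L:Q]. As gcd(2,3) = 1, [L:Q] is divisible by 6. Conversely L is generated over Q by √298 and ∛539, so [L:Q] ≤ 2·3 = 6. Therefore [Q(√298, ∛539) : Q] = 6.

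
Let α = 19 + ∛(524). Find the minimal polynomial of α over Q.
m_α(x) = x^3 - 57x^2 + 1083x - 7383

Set β = α - 19 = ∛(524), so β^3 = 524. Then (α - 19)^3 - 524 = 0, i.e. α is a root of g(x) = (x - 19)^3 - 524 = x^3 - 57x^2 + 1083x - 7383. Since g(x) = h(x - 19) where h(x) = x^3 - 524, and h is irreducible over Q (because 524 is not a perfect cube, so h has no rational root, and a monic cubic with no rational root is irreducible), g is also irreducible (irreducibility is preserved under the substitution x → x - 19). Hence m_α(x) = x^3 - 57x^2 + 1083x - 7383.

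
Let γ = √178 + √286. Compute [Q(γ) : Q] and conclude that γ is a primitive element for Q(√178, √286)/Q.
[Q(γ) : Q] = 4 (equivalently, Q(γ) = Q(√178, √286))

Obviously Q(γ) ⊆ Q(√178, √286), and [Q(√178, √286):Q] = 4 (since 178, 286 are distinct squarefree integers > 1 with 50908 not a perfect square). To show equality we compute the minimal polynomial of γ. From γ = √178 + √286: γ^2 = 178 + 2√(50908) + 286 = 464 + 2√(50908), so γ^2 - 464 = 2√(50908); squaring, (γ^2 - 464)^2 = 4·50908, i.e. γ^4 - 928γ^2 + 215296 - 203632 = 0, i.e. γ^4 - 928γ^2 + 11664 = 0. So γ is a root of x^4 - 928x^2 + 11664. This polynomial is irreducible over Q: it has no rational root (each ±√178 ± √286 is irrational), and any factorization into two quadratics over Q would force √(50908) ∈ Q (pairing opposite roots) or √178, √286 ∈ Q (other pairings), all impossible. Hence [Q(γ):Q] = 4 = [Q(√178, √286):Q], so Q(γ) = Q(√178, √286).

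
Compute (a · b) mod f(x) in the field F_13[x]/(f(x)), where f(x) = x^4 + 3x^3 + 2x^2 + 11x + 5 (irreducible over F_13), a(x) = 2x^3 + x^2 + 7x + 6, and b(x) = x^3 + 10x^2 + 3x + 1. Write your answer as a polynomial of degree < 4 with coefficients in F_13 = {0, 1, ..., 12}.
a · b ≡ 3x^3 + 11x^2 + 2x + 6 (mod f(x))

Multiply in F_13[x]: a(x)·b(x) = (2x^3 + x^2 + 7x + 6)·(x^3 + 10x^2 + 3x + 1) = 2x^6 + 8x^5 + 10x^4 + 3x^3 + 4x^2 + 12x + 6. This has degree ≥ 4, so divide by f(x) over F_13: 2x^6 + 8x^5 + 10x^4 + 3x^3 + 4x^2 + 12x + 6 = (2x^2 + 2x)·(x^4 + 3x^3 + 2x^2 + 11x + 5) + (3x^3 + 11x^2 + 2x + 6). Hence a·b ≡ 3x^3 + 11x^2 + 2x + 6 (mod f). (F_13[x]/(f) is a field with 13^4 = 28561 elements since f is irreducible of degree 4.)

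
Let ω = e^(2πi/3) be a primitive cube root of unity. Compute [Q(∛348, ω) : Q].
[Q(∛348, ω) : Q] = 6

[Q(∛348):Q] = 3 (min poly x^3 - 348, irreducible since 348 is not a perfect cube). [Q(ω):Q] = 2 (min poly x^2 + x + 1). Since Q(∛348) ⊂ R and ω ∉ R, we have ω ∉ Q(∛348), so x^2 + x + 1 remains irreducible over Q(∛348) and [Q(∛348, ω) : Q(∛348)] = 2. By the tower law, [Q(∛348, ω) : Q] = 3 · 2 = 6. (In fact Q(∛348, ω) is the splitting field of x^3 - 348 over Q.)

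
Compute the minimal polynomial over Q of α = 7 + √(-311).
m_α(x) = x^2 - 14x + 360

From α - 7 = √(-311), squaring gives (α - 7)^2 = -311, i.e. α^2 - 14α + 49 = -311, so α^2 - 14α + 360 = 0. The discriminant of x^2 - 14x + 360 is (-14)^2 - 4·(360) = 196 - 1440 = -1244, and 4·(-311) is not a perfect square in Q since -311 is squarefree and ≠ 1. Hence x^2 - 14x + 360 is irreducible over Q and is the minimal polynomial of α.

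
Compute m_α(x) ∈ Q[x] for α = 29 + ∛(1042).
m_α(x) = x^3 - 87x^2 + 2523x - 25431

Set β = α - 29 = ∛(1042), so β^3 = 1042. Then (α - 29)^3 - 1042 = 0, i.e. α is a root of g(x) = (x - 29)^3 - 1042 = x^3 - 87x^2 + 2523x - 25431. Since g(x) = h(x - 29) where h(x) = x^3 - 1042, and h is irreducible over Q (because 1042 is not a perfect cube, so h has no rational root, and a monic cubic with no rational root is irreducible), g is also irreducible (irreducibility is preserved under the substitution x → x - 29). Hence m_α(x) = x^3 - 87x^2 + 2523x - 25431.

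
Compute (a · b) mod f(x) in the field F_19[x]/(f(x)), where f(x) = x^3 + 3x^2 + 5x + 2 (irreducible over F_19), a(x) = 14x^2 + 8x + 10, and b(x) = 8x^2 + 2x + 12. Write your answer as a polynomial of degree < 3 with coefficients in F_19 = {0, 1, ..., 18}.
a · b ≡ 18x^2 + 10x (mod f(x))

Multiply in F_19[x]: a(x)·b(x) = (14x^2 + 8x + 10)·(8x^2 + 2x + 12) = 17x^4 + 16x^3 + 17x^2 + 2x + 6. This has degree ≥ 3, so divide by f(x) over F_19: 17x^4 + 16x^3 + 17x^2 + 2x + 6 = (17x + 3)·(x^3 + 3x^2 + 5x + 2) + (18x^2 + 10x). Hence a·b ≡ 18x^2 + 10x (mod f). (F_19[x]/(f) is a field with 19^3 = 6859 elements since f is irreducible of degree 3.)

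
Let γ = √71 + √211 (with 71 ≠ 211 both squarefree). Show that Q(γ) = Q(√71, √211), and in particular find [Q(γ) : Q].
[Q(γ) : Q] = 4 (equivalently, Q(γ) = Q(√71, √211))

Obviously Q(γ) ⊆ Q(√71, √211), and [Q(√71, √211):Q] = 4 (since 71, 211 are distinct squarefree integers > 1 with 14981 not a perfect square). To show equality we compute the minimal polynomial of γ. From γ = √71 + √211: γ^2 = 71 + 2√(14981) + 211 = 282 + 2√(14981), so γ^2 - 282 = 2√(14981); squaring, (γ^2 - 282)^2 = 4·14981, i.e. γ^4 - 564γ^2 + 79524 - 59924 = 0, i.e. γ^4 - 564γ^2 + 19600 = 0. So γ is a root of x^4 - 564x^2 + 19600. This polynomial is irreducible over Q: it has no rational root (each ±√71 ± √211 is irrational), and any factorization into two quadratics over Q would force √(14981) ∈ Q (pairing opposite roots) or √71, √211 ∈ Q (other pairings), all impossible. Hence [Q(γ):Q] = 4 = [Q(√71, √211):Q], so Q(γ) = Q(√71, √211).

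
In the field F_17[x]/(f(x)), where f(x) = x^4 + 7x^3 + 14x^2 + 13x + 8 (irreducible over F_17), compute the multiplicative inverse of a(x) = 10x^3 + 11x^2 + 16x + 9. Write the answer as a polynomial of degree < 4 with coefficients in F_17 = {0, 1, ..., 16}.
a(x)^(-1) ≡ 4x^3 + 3x^2 + 9x + 4 (mod f(x))

Since f is irreducible over F_17, F_17[x]/(f) is a field and a(x) ≠ 0 has an inverse. Apply the extended Euclidean algorithm to f(x) and a(x) in F_17[x]: f(x) = (12x + 13)·a(x) + (2x^2 + 3x + 10);  a(x) = (5x + 15)·(2x^2 + 3x + 10) + (6x + 12);  (2x^2 + 3x + 10) = (6x + 14)·(6x + 12) + (12). The last nonzero remainder is the constant 12 = gcd(f, a) in F_17. Back-substituting through the division chain expresses 12 = s(x)·a(x) + t(x)·f(x) with s(x) ≡ 14x^3 + 2x^2 + 6x + 14 (mod f), so (14x^3 + 2x^2 + 6x + 14)·a(x) ≡ 12 (mod f). Multiplying by 12^(-1) ≡ 10 in F_17 gives a(x)^(-1) ≡ 10·(14x^3 + 2x^2 + 6x + 14) ≡ 4x^3 + 3x^2 + 9x + 4 (mod f). Check: (10x^3 + 11x^2 + 16x + 9)·(4x^3 + 3x^2 + 9x + 4) = 6x^6 + 6x^5 + 2x^3 + 11x^2 + 9x + 2 ≡ 1 (mod x^4 + 7x^3 + 14x^2 + 13x + 8).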